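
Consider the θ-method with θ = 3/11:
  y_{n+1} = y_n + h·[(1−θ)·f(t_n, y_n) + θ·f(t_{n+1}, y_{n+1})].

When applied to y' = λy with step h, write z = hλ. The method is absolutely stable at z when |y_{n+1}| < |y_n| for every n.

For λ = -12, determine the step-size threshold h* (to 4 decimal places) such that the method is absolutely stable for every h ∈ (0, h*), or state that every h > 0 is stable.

(-4.4000,0); λ=-12 ⇒ h* = (22/5)/12 = 0.3667.

Test eqn y'=λy, z=hλ:
  y_{n+1} = y_n + z·[8/11·y_n + 3/11·y_{n+1}] ⇒ (1 − 3/11z)y_{n+1} = (1 + 8/11z)y_n
  ⇒ R(z) = (1 + 8/11z)/(1 − 3/11z).

Solve |R(x)|<1 on ℝ⁻.
x=-1.68: |R|=0.1521
R=−1: 1+8/11x = −1+3/11x ⇒ -5/11x=2 ⇒ x=2/(-5/11)=-4.4000
Confirm numerically:
  x=-4.253: |R|=0.96906 <1
  x=-2.417: |R|=0.45674 <1
  x=-2.123: |R|=0.34452 <1
  x=-2.006: |R|=0.29663 <1
  x=-4.971: |R|=1.11018 >1
  x=-4.432: |R|=1.00659 >1
So |R|<1 on (-4.4000, 0).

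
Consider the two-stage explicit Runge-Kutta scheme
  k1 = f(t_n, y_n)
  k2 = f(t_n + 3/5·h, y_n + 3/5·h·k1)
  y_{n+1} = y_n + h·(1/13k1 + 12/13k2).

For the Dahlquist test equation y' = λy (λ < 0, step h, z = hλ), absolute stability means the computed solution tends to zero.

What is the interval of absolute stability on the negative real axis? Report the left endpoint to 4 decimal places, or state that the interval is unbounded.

Test eqn y'=λy, z=hλ:
  k1=λy_n ⇒ h·k1=z·y_n;  k2=λ(1+3/5z)y_n ⇒ h·k2=z(1+3/5z)y_n
  y_{n+1}/y_n = 1 + 1/13z + 12/13z(1+3/5z) = 1 + z + 36/65z²
  R(z) = 1 + z + 36/65z².

Need |R(x)|<1, x<0.
x=-0.72: |R|=0.5671
R=1: x+36/65x²=0 ⇒ x=−65/36=-1.8056; min R=1−1/(4·36/65)=0.5486>−1
Confirm numerically:
  x=-1.493: |R|=0.74155 <1
  x=-1.225: |R|=0.60612 <1
  x=-0.898: |R|=0.54862 <1
  x=-2.385: |R|=1.76540 >1
  x=-1.926: |R|=1.12848 >1
So |R|<1 on (-1.8056, 0).

(-1.8056, 0).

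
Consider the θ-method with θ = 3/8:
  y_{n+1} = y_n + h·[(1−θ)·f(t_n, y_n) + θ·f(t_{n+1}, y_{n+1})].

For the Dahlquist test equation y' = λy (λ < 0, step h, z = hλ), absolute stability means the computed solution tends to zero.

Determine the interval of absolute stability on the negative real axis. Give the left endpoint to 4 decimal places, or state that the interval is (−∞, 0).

Set f=λy, z=hλ:
  y_{n+1} = y_n + z·[5/8·y_n + 3/8·y_{n+1}] ⇒ (1 − 3/8z)y_{n+1} = (1 + 5/8z)y_n
  R(z) = (1 + 5/8z)/(1 − 3/8z).

Boundary: |R(x)|=1, x<0.
x=-1.11: |R|=0.2162
R=−1: 1+5/8x = −1+3/8x ⇒ -1/4x=2 ⇒ x=2/(-1/4)=-8.0000
Confirm numerically:
  x=-7.861: |R|=0.99120 <1
  x=-6.740: |R|=0.91070 <1
  x=-4.237: |R|=0.63662 <1
  x=-3.507: |R|=0.51482 <1
  x=-8.382: |R|=1.02305 >1
  x=-8.173: |R|=1.01064 >1
  x=-8.048: |R|=1.00299 >1
Stable set (-8.0000, 0).

(-8.0000, 0).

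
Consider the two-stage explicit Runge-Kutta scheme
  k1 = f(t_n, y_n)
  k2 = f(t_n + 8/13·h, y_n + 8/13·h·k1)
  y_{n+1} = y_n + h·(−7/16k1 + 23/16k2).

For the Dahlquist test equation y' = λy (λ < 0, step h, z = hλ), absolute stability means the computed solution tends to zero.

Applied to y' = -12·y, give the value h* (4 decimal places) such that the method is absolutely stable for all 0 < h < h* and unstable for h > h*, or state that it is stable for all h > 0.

(-1.1304,0); λ=-12 ⇒ h* = (26/23)/12 = 0.0942.

Set f=λy, z=hλ:
  k1=λy_n ⇒ h·k1=z·y_n;  k2=λ(1+8/13z)y_n ⇒ h·k2=z(1+8/13z)y_n
  y_{n+1}/y_n = 1 − 7/16z + 23/16z(1+8/13z) = 1 + z + 23/26z²
  so R(z) = 1 + z + 23/26z².

Solve |R(x)|<1 on ℝ⁻.
x=-0.38: |R|=0.7477
R=1: x+23/26x²=0 ⇒ x=−26/23=-1.1304; min R=1−1/(4·23/26)=0.7174>−1
Confirm numerically:
  x=-1.050: |R|=0.92529 <1
  x=-0.890: |R|=0.81070 <1
  x=-0.846: |R|=0.78713 <1
  x=-0.660: |R|=0.72534 <1
  x=-1.591: |R|=1.64821 >1
  x=-1.420: |R|=1.36374 >1
  x=-1.299: |R|=1.19370 >1
Interval (-1.1304, 0).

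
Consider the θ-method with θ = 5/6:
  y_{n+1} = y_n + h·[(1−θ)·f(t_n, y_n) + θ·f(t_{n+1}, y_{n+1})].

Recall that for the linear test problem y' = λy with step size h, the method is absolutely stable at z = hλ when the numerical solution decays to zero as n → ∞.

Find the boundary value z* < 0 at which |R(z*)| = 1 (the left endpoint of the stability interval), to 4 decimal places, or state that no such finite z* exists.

interval (−∞, 0).

Set f=λy, z=hλ:
  y_{n+1} = y_n + z·[1/6·y_n + 5/6·y_{n+1}] ⇒ (1 − 5/6z)y_{n+1} = (1 + 1/6z)y_n
  ⇒ R(z) = (1 + 1/6z)/(1 − 5/6z).

Find x<0 with |R(x)|<1.
x=-1.75: |R|=0.2881
x=-2: |R|=0.2500
x=-10: |R|=0.0714
x=-100: |R|=0.1858
θ=5/6≥1/2 ⇒ |1+1/6x|<|1−5/6x| ∀x<0 ⇒ unbounded interval.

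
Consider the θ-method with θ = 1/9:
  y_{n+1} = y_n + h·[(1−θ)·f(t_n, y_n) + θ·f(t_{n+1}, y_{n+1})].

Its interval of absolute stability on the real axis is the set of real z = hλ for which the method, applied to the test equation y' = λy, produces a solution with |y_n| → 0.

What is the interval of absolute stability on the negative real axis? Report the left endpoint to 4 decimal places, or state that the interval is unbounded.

With y'=λy (z=hλ):
  y_{n+1} = y_n + z·[8/9·y_n + 1/9·y_{n+1}] ⇒ (1 − 1/9z)y_{n+1} = (1 + 8/9z)y_n
  so R(z) = (1 + 8/9z)/(1 − 1/9z).

Need |R(x)|<1, x<0.
x=-1.64: |R|=0.3872
R=−1: 1+8/9x = −1+1/9x ⇒ -7/9x=2 ⇒ x=2/(-7/9)=-2.5714
Confirm numerically:
  x=-2.465: |R|=0.93502 <1
  x=-2.382: |R|=0.88350 <1
  x=-1.781: |R|=0.48678 <1
  x=-3.006: |R|=1.25337 >1
  x=-2.986: |R|=1.24212 >1
  x=-2.843: |R|=1.16052 >1
So |R|<1 on (-2.5714, 0).

z∈(-2.5714,0).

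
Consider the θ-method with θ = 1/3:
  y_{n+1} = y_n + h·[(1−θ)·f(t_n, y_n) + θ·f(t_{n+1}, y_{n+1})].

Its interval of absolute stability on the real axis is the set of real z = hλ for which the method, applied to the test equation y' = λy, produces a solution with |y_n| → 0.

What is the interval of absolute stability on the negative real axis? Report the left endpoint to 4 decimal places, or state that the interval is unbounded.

Test eqn y'=λy, z=hλ:
  y_{n+1} = y_n + z·[2/3·y_n + 1/3·y_{n+1}] ⇒ (1 − 1/3z)y_{n+1} = (1 + 2/3z)y_n
  Hence R(z) = (1 + 2/3z)/(1 − 1/3z).

Boundary: |R(x)|=1, x<0.
x=-0.82: |R|=0.3560
R=−1: 1+2/3x = −1+1/3x ⇒ -1/3x=2 ⇒ x=2/(-1/3)=-6.0000
Confirm numerically:
  x=-5.614: |R|=0.95519 <1
  x=-4.797: |R|=0.84571 <1
  x=-4.750: |R|=0.83871 <1
  x=-6.299: |R|=1.03215 >1
  x=-6.142: |R|=1.01553 >1
  x=-6.083: |R|=1.00914 >1
Interval (-6.0000, 0).

(-6.0000, 0).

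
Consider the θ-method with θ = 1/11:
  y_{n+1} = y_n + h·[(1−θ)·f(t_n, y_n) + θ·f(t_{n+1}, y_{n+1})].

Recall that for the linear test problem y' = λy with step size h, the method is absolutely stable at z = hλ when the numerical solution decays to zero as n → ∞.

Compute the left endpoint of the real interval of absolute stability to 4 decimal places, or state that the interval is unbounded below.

left endpoint -2.4444.

Set f=λy, z=hλ:
  y_{n+1} = y_n + z·[10/11·y_n + 1/11·y_{n+1}] ⇒ (1 − 1/11z)y_{n+1} = (1 + 10/11z)y_n
  R(z) = (1 + 10/11z)/(1 − 1/11z).

Need |R(x)|<1, x<0.
x=-0.66: |R|=0.3774
R=−1: 1+10/11x = −1+1/11x ⇒ -9/11x=2 ⇒ x=2/(-9/11)=-2.4444
Confirm numerically:
  x=-2.157: |R|=0.80337 <1
  x=-1.508: |R|=0.32619 <1
  x=-1.155: |R|=0.04525 <1
  x=-2.909: |R|=1.30060 >1
  x=-2.565: |R|=1.07999 >1
Interval (-2.4444, 0).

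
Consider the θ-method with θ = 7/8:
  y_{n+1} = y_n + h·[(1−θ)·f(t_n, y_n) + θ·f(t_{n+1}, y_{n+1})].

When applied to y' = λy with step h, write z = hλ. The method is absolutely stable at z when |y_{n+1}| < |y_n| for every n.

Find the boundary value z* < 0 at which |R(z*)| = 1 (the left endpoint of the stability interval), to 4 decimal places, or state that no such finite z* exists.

On y'=λy, z=hλ:
  y_{n+1} = y_n + z·[1/8·y_n + 7/8·y_{n+1}] ⇒ (1 − 7/8z)y_{n+1} = (1 + 1/8z)y_n
  R(z) = (1 + 1/8z)/(1 − 7/8z).

Find x<0 with |R(x)|<1.
x=-0.44: |R|=0.6823
x=-2: |R|=0.2727
x=-10: |R|=0.0256
x=-100: |R|=0.1299
θ=7/8≥1/2 ⇒ |1+1/8x|<|1−7/8x| ∀x<0 ⇒ unbounded interval.

unbounded; (−∞, 0).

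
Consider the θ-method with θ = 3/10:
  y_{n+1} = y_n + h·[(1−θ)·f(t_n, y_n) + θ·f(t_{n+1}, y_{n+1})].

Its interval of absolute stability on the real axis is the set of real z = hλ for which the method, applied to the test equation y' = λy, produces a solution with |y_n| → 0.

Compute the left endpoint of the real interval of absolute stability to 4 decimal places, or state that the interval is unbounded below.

z* = -5.0000.

Set f=λy, z=hλ:
  y_{n+1} = y_n + z·[7/10·y_n + 3/10·y_{n+1}] ⇒ (1 − 3/10z)y_{n+1} = (1 + 7/10z)y_n
  ⇒ R(z) = (1 + 7/10z)/(1 − 3/10z).

Find x<0 with |R(x)|<1.
x=-1.09: |R|=0.1786
R=−1: 1+7/10x = −1+3/10x ⇒ -2/5x=2 ⇒ x=2/(-2/5)=-5.0000
Confirm numerically:
  x=-3.506: |R|=0.70874 <1
  x=-2.673: |R|=0.48343 <1
  x=-2.653: |R|=0.47725 <1
  x=-5.296: |R|=1.04574 >1
  x=-5.123: |R|=1.01939 >1
Interval (-5.0000, 0).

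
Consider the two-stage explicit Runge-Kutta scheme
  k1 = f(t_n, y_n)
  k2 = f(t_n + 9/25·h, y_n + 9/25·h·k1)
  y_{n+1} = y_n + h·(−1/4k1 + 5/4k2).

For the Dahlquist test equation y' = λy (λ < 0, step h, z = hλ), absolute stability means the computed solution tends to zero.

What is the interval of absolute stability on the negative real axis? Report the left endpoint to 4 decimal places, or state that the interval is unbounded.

On y'=λy, z=hλ:
  k1=λy_n ⇒ h·k1=z·y_n;  k2=λ(1+9/25z)y_n ⇒ h·k2=z(1+9/25z)y_n
  y_{n+1}/y_n = 1 − 1/4z + 5/4z(1+9/25z) = 1 + z + 9/20z²
  so R(z) = 1 + z + 9/20z².

Find x<0 with |R(x)|<1.
x=-1.77: |R|=0.6398
R=1: x+9/20x²=0 ⇒ x=−20/9=-2.2222; min R=1−1/(4·9/20)=0.4444>−1
Confirm numerically:
  x=-1.883: |R|=0.71256 <1
  x=-1.728: |R|=0.61569 <1
  x=-1.680: |R|=0.59008 <1
  x=-1.320: |R|=0.46408 <1
  x=-2.611: |R|=1.45679 >1
  x=-2.523: |R|=1.34149 >1
  x=-2.504: |R|=1.31751 >1
Interval (-2.2222, 0).

(-2.2222, 0).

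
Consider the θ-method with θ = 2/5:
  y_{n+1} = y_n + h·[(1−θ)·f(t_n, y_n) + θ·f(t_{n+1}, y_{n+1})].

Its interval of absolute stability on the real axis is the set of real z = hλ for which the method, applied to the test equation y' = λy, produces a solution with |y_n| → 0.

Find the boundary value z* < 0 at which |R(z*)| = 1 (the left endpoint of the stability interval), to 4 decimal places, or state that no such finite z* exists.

Set f=λy, z=hλ:
  y_{n+1} = y_n + z·[3/5·y_n + 2/5·y_{n+1}] ⇒ (1 − 2/5z)y_{n+1} = (1 + 3/5z)y_n
  R(z) = (1 + 3/5z)/(1 − 2/5z).

Boundary: |R(x)|=1, x<0.
x=-0.78: |R|=0.4055
R=−1: 1+3/5x = −1+2/5x ⇒ -1/5x=2 ⇒ x=2/(-1/5)=-10.0000
Confirm numerically:
  x=-9.820: |R|=0.99269 <1
  x=-7.800: |R|=0.89320 <1
  x=-7.586: |R|=0.88033 <1
  x=-10.396: |R|=1.01535 >1
  x=-10.253: |R|=1.00992 >1
Interval (-10.0000, 0).

z* = -10.0000.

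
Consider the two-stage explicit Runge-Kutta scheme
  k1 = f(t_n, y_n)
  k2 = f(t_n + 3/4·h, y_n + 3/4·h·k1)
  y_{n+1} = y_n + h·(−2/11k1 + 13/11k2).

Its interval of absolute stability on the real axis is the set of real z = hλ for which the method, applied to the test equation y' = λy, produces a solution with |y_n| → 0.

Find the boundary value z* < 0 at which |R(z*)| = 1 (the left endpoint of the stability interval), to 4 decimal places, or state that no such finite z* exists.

z* = -1.1282.

On y'=λy, z=hλ:
  k1=λy_n ⇒ h·k1=z·y_n;  k2=λ(1+3/4z)y_n ⇒ h·k2=z(1+3/4z)y_n
  y_{n+1}/y_n = 1 − 2/11z + 13/11z(1+3/4z) = 1 + z + 39/44z²
  Hence R(z) = 1 + z + 39/44z².

Solve |R(x)|<1 on ℝ⁻.
x=-0.7: |R|=0.7343
R=1: x+39/44x²=0 ⇒ x=−44/39=-1.1282; min R=1−1/(4·39/44)=0.7179>−1
Confirm numerically:
  x=-0.661: |R|=0.72627 <1
  x=-0.625: |R|=0.72124 <1
  x=-0.495: |R|=0.72218 <1
  x=-1.710: |R|=1.88182 >1
  x=-1.493: |R|=1.48275 >1
  x=-1.177: |R|=1.05091 >1
Stable set (-1.1282, 0).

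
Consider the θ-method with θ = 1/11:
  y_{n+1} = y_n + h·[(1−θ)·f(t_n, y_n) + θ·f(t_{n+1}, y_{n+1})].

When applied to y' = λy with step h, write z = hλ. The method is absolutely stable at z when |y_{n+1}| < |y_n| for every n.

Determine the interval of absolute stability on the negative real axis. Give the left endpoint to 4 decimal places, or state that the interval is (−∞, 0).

With y'=λy (z=hλ):
  y_{n+1} = y_n + z·[10/11·y_n + 1/11·y_{n+1}] ⇒ (1 − 1/11z)y_{n+1} = (1 + 10/11z)y_n
  ⇒ R(z) = (1 + 10/11z)/(1 − 1/11z).

Find x<0 with |R(x)|<1.
x=-1.61: |R|=0.4044
R=−1: 1+10/11x = −1+1/11x ⇒ -9/11x=2 ⇒ x=2/(-9/11)=-2.4444
Confirm numerically:
  x=-2.379: |R|=0.95598 <1
  x=-2.364: |R|=0.94582 <1
  x=-2.137: |R|=0.78937 <1
  x=-1.991: |R|=0.68586 <1
  x=-2.992: |R|=1.35220 >1
  x=-2.913: |R|=1.30310 >1
  x=-2.814: |R|=1.24077 >1
Interval (-2.4444, 0).

(-2.4444, 0).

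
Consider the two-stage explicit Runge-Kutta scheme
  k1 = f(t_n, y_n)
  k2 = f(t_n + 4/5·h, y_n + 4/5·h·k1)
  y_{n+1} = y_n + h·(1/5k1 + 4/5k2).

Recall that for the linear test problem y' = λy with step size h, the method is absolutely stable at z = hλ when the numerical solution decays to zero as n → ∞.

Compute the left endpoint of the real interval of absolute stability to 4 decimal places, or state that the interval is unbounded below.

On y'=λy, z=hλ:
  k1=λy_n ⇒ h·k1=z·y_n;  k2=λ(1+4/5z)y_n ⇒ h·k2=z(1+4/5z)y_n
  y_{n+1}/y_n = 1 + 1/5z + 4/5z(1+4/5z) = 1 + z + 16/25z²
  Hence R(z) = 1 + z + 16/25z².

Solve |R(x)|<1 on ℝ⁻.
x=-0.89: |R|=0.6169
R=1: x+16/25x²=0 ⇒ x=−25/16=-1.5625; min R=1−1/(4·16/25)=0.6094>−1
Confirm numerically:
  x=-1.217: |R|=0.73090 <1
  x=-1.186: |R|=0.71422 <1
  x=-1.142: |R|=0.69266 <1
  x=-0.963: |R|=0.63052 <1
  x=-1.766: |R|=1.23000 >1
  x=-1.609: |R|=1.04788 >1
Stable set (-1.5625, 0).

z* = -1.5625.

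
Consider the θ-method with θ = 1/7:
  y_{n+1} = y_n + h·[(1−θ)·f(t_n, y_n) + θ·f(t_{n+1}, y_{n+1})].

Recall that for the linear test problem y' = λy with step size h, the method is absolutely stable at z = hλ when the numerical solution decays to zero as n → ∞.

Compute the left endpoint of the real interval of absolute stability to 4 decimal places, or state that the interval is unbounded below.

left endpoint -2.8000.

Set f=λy, z=hλ:
  y_{n+1} = y_n + z·[6/7·y_n + 1/7·y_{n+1}] ⇒ (1 − 1/7z)y_{n+1} = (1 + 6/7z)y_n
  R(z) = (1 + 6/7z)/(1 − 1/7z).

Find x<0 with |R(x)|<1.
x=-0.65: |R|=0.4052
R=−1: 1+6/7x = −1+1/7x ⇒ -5/7x=2 ⇒ x=2/(-5/7)=-2.8000
Confirm numerically:
  x=-2.562: |R|=0.87555 <1
  x=-1.978: |R|=0.54221 <1
  x=-1.782: |R|=0.42041 <1
  x=-1.235: |R|=0.04979 <1
  x=-3.334: |R|=1.25837 >1
  x=-3.070: |R|=1.13406 >1
  x=-2.883: |R|=1.04199 >1
Interval (-2.8000, 0).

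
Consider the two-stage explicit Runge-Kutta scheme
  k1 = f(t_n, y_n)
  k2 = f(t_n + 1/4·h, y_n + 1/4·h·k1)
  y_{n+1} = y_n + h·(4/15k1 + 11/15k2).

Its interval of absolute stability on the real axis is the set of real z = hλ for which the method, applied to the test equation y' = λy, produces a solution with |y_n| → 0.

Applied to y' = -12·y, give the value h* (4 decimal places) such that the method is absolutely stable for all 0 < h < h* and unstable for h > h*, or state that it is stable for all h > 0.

(-5.4545,0); λ=-12 ⇒ h* = (60/11)/12 = 0.4545.

With y'=λy (z=hλ):
  k1=λy_n ⇒ h·k1=z·y_n;  k2=λ(1+1/4z)y_n ⇒ h·k2=z(1+1/4z)y_n
  y_{n+1}/y_n = 1 + 4/15z + 11/15z(1+1/4z) = 1 + z + 11/60z²
  R(z) = 1 + z + 11/60z².

Need |R(x)|<1, x<0.
x=-0.66: |R|=0.4199
R=1: x+11/60x²=0 ⇒ x=−60/11=-5.4545; min R=1−1/(4·11/60)=-0.3636>−1
Confirm numerically:
  x=-4.716: |R|=0.36145 <1
  x=-3.471: |R|=0.26223 <1
  x=-3.082: |R|=0.34057 <1
  x=-2.844: |R|=0.36114 <1
  x=-6.040: |R|=1.64829 >1
  x=-5.641: |R|=1.19283 >1
  x=-5.634: |R|=1.18536 >1
Interval (-5.4545, 0).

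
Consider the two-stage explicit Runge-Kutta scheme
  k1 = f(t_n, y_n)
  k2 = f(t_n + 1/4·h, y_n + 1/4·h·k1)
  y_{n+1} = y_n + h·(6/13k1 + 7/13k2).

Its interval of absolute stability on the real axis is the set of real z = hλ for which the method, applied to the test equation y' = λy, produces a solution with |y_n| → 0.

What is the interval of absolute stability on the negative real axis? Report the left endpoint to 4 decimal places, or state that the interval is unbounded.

Set f=λy, z=hλ:
  k1=λy_n ⇒ h·k1=z·y_n;  k2=λ(1+1/4z)y_n ⇒ h·k2=z(1+1/4z)y_n
  y_{n+1}/y_n = 1 + 6/13z + 7/13z(1+1/4z) = 1 + z + 7/52z²
  Hence R(z) = 1 + z + 7/52z².

Solve |R(x)|<1 on ℝ⁻.
x=-1.77: |R|=0.3483
R=1: x+7/52x²=0 ⇒ x=−52/7=-7.4286; min R=1−1/(4·7/52)=-0.8571>−1
Confirm numerically:
  x=-6.397: |R|=0.11168 <1
  x=-5.436: |R|=0.45810 <1
  x=-4.527: |R|=0.76823 <1
  x=-3.063: |R|=0.80004 <1
  x=-8.004: |R|=1.62000 >1
  x=-7.572: |R|=1.14620 >1
Interval (-7.4286, 0).

z∈(-7.4286,0).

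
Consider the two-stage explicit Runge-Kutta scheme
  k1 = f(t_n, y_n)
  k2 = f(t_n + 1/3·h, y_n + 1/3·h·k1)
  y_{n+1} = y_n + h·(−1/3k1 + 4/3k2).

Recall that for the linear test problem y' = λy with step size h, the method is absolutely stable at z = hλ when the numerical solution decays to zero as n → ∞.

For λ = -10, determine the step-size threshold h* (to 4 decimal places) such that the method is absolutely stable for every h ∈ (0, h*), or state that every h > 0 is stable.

Set f=λy, z=hλ:
  k1=λy_n ⇒ h·k1=z·y_n;  k2=λ(1+1/3z)y_n ⇒ h·k2=z(1+1/3z)y_n
  y_{n+1}/y_n = 1 − 1/3z + 4/3z(1+1/3z) = 1 + z + 4/9z²
  Hence R(z) = 1 + z + 4/9z².

Solve |R(x)|<1 on ℝ⁻.
x=-0.66: |R|=0.5336
R=1: x+4/9x²=0 ⇒ x=−9/4=-2.2500; min R=1−1/(4·4/9)=0.4375>−1
Confirm numerically:
  x=-2.099: |R|=0.85913 <1
  x=-1.830: |R|=0.65840 <1
  x=-1.035: |R|=0.44110 <1
  x=-1.007: |R|=0.44369 <1
  x=-2.834: |R|=1.73558 >1
  x=-2.541: |R|=1.32864 >1
  x=-2.288: |R|=1.03864 >1
Interval (-2.2500, 0).

(-2.2500,0); λ=-10 ⇒ h* = (9/4)/10 = 0.2250.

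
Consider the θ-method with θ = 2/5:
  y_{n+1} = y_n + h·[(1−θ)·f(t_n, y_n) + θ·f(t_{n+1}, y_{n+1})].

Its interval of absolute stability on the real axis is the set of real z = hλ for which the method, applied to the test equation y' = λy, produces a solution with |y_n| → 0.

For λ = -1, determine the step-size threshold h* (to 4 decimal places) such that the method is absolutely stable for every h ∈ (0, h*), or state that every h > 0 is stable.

(-10.0000,0); λ=-1 ⇒ h* = (10)/1 = 10.0000.

With y'=λy (z=hλ):
  y_{n+1} = y_n + z·[3/5·y_n + 2/5·y_{n+1}] ⇒ (1 − 2/5z)y_{n+1} = (1 + 3/5z)y_n
  R(z) = (1 + 3/5z)/(1 − 2/5z).

Solve |R(x)|<1 on ℝ⁻.
x=-1.79: |R|=0.0431
R=−1: 1+3/5x = −1+2/5x ⇒ -1/5x=2 ⇒ x=2/(-1/5)=-10.0000
Confirm numerically:
  x=-6.951: |R|=0.83869 <1
  x=-6.616: |R|=0.81439 <1
  x=-5.236: |R|=0.69209 <1
  x=-4.829: |R|=0.64722 <1
  x=-10.529: |R|=1.02030 >1
  x=-10.218: |R|=1.00857 >1
  x=-10.173: |R|=1.00683 >1
So |R|<1 on (-10.0000, 0).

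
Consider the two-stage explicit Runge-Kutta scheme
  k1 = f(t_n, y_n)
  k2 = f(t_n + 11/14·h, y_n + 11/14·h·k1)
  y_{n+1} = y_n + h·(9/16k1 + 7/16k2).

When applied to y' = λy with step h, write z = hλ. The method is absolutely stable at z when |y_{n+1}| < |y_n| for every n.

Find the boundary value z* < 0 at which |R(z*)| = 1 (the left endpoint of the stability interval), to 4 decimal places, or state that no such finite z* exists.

z* = -2.9091.

On y'=λy, z=hλ:
  k1=λy_n ⇒ h·k1=z·y_n;  k2=λ(1+11/14z)y_n ⇒ h·k2=z(1+11/14z)y_n
  y_{n+1}/y_n = 1 + 9/16z + 7/16z(1+11/14z) = 1 + z + 11/32z²
  so R(z) = 1 + z + 11/32z².

Boundary: |R(x)|=1, x<0.
x=-0.51: |R|=0.5794
R=1: x+11/32x²=0 ⇒ x=−32/11=-2.9091; min R=1−1/(4·11/32)=0.2727>−1
Confirm numerically:
  x=-2.511: |R|=0.65639 <1
  x=-2.016: |R|=0.38109 <1
  x=-1.984: |R|=0.36909 <1
  x=-1.597: |R|=0.27970 <1
  x=-3.426: |R|=1.60876 >1
  x=-3.314: |R|=1.46127 >1
  x=-3.073: |R|=1.17314 >1
Interval (-2.9091, 0).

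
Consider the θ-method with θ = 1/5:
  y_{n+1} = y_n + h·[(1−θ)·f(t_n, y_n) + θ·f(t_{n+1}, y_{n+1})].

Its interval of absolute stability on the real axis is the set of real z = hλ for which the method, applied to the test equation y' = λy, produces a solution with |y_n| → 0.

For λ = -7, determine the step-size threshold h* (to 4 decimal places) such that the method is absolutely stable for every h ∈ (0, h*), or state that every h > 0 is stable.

Set f=λy, z=hλ:
  y_{n+1} = y_n + z·[4/5·y_n + 1/5·y_{n+1}] ⇒ (1 − 1/5z)y_{n+1} = (1 + 4/5z)y_n
  ⇒ R(z) = (1 + 4/5z)/(1 − 1/5z).

Boundary: |R(x)|=1, x<0.
x=-0.59: |R|=0.4723
R=−1: 1+4/5x = −1+1/5x ⇒ -3/5x=2 ⇒ x=2/(-3/5)=-3.3333
Confirm numerically:
  x=-1.959: |R|=0.40753 <1
  x=-1.907: |R|=0.38048 <1
  x=-1.823: |R|=0.33592 <1
  x=-3.871: |R|=1.18183 >1
  x=-3.646: |R|=1.10849 >1
So |R|<1 on (-3.3333, 0).

(-3.3333,0); λ=-7 ⇒ h* = (10/3)/7 = 0.4762.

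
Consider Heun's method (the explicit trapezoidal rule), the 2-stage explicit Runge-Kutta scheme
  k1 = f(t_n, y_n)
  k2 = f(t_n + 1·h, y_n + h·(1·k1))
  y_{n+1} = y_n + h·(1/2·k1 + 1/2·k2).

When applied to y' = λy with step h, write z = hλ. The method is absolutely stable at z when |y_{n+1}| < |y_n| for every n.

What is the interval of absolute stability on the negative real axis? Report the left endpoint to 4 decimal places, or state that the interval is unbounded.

z∈(-2.0000,0).

Test eqn y'=λy, z=hλ:
  order 2, 2-stage ⇒ R(z)=1+z+z^2/2
  (e.g. R(-1.73)=0.76645, |R|=0.76645)

Find x<0 with |R(x)|<1.
x=-1.73: |R|=0.7664
|R(-1.96)|=0.9608 |R(-0.87)|=0.5085 |R(-0.66)|=0.5578
Bisect:
  x_lo=-2.4178 |R|=1.5050  x_hi=-0.3514 |R|=0.7103
  mid=-1.38458 |R|=0.57395 →hi
  mid=-1.90118 |R|=0.90606 →hi
  mid=-2.15948 |R|=1.17219 →lo
  mid=-2.03033 |R|=1.03079 →lo
  mid=-1.96575 |R|=0.96634 →hi
  mid=-1.99804 |R|=0.99804 →hi
  mid=-2.01418 |R|=1.01429 →lo
  ...
  [-2.00006,-1.99993] ⇒ x*=-2.0000
Interval (-2.0000, 0).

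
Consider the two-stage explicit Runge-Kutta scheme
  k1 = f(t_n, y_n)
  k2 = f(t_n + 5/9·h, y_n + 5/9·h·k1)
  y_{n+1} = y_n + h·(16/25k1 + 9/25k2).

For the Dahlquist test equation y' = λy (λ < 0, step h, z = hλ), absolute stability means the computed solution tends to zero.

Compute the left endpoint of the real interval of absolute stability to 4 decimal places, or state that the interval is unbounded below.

With y'=λy (z=hλ):
  k1=λy_n ⇒ h·k1=z·y_n;  k2=λ(1+5/9z)y_n ⇒ h·k2=z(1+5/9z)y_n
  y_{n+1}/y_n = 1 + 16/25z + 9/25z(1+5/9z) = 1 + z + 1/5z²
  so R(z) = 1 + z + 1/5z².

Solve |R(x)|<1 on ℝ⁻.
x=-0.71: |R|=0.3908
R=1: x+1/5x²=0 ⇒ x=−5=-5.0000; min R=1−1/(4·1/5)=-0.2500>−1
Confirm numerically:
  x=-4.404: |R|=0.47504 <1
  x=-4.319: |R|=0.41175 <1
  x=-3.669: |R|=0.02331 <1
  x=-5.416: |R|=1.45061 >1
  x=-5.190: |R|=1.19722 >1
  x=-5.118: |R|=1.12078 >1
Interval (-5.0000, 0).

left endpoint -5.0000.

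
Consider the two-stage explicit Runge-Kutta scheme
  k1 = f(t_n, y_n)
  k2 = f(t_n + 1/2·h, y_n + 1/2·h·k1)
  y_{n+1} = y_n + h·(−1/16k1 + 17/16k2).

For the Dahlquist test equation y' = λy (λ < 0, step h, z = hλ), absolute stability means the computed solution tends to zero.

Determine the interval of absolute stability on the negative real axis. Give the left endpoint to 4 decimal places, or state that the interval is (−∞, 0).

(-1.8824, 0).

With y'=λy (z=hλ):
  k1=λy_n ⇒ h·k1=z·y_n;  k2=λ(1+1/2z)y_n ⇒ h·k2=z(1+1/2z)y_n
  y_{n+1}/y_n = 1 − 1/16z + 17/16z(1+1/2z) = 1 + z + 17/32z²
  so R(z) = 1 + z + 17/32z².

Boundary: |R(x)|=1, x<0.
x=-1.41: |R|=0.6462
R=1: x+17/32x²=0 ⇒ x=−32/17=-1.8824; min R=1−1/(4·17/32)=0.5294>−1
Confirm numerically:
  x=-1.822: |R|=0.94158 <1
  x=-1.453: |R|=0.66858 <1
  x=-1.323: |R|=0.60686 <1
  x=-2.232: |R|=1.41459 >1
  x=-1.966: |R|=1.08736 >1
  x=-1.917: |R|=1.03528 >1
So |R|<1 on (-1.8824, 0).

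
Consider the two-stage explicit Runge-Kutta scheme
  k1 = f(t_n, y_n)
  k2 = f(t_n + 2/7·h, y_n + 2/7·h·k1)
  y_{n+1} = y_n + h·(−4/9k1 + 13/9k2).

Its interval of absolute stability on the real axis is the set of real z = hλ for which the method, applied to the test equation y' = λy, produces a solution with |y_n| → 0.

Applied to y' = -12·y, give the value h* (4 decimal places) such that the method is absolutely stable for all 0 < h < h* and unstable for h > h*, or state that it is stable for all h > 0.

(-2.4231,0); λ=-12 ⇒ h* = (63/26)/12 = 0.2019.

On y'=λy, z=hλ:
  k1=λy_n ⇒ h·k1=z·y_n;  k2=λ(1+2/7z)y_n ⇒ h·k2=z(1+2/7z)y_n
  y_{n+1}/y_n = 1 − 4/9z + 13/9z(1+2/7z) = 1 + z + 26/63z²
  R(z) = 1 + z + 26/63z².

Need |R(x)|<1, x<0.
x=-0.44: |R|=0.6399
R=1: x+26/63x²=0 ⇒ x=−63/26=-2.4231; min R=1−1/(4·26/63)=0.3942>−1
Confirm numerically:
  x=-1.558: |R|=0.44377 <1
  x=-1.464: |R|=0.42053 <1
  x=-1.174: |R|=0.39481 <1
  x=-3.002: |R|=1.71724 >1
  x=-2.683: |R|=1.28780 >1
  x=-2.553: |R|=1.13689 >1
Stable set (-2.4231, 0).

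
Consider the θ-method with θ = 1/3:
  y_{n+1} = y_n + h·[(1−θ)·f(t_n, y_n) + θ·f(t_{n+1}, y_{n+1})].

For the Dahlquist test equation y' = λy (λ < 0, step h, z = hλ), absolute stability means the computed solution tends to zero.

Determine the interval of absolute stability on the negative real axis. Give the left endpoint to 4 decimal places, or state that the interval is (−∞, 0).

Set f=λy, z=hλ:
  y_{n+1} = y_n + z·[2/3·y_n + 1/3·y_{n+1}] ⇒ (1 − 1/3z)y_{n+1} = (1 + 2/3z)y_n
  Hence R(z) = (1 + 2/3z)/(1 − 1/3z).

Boundary: |R(x)|=1, x<0.
x=-0.84: |R|=0.3437
R=−1: 1+2/3x = −1+1/3x ⇒ -1/3x=2 ⇒ x=2/(-1/3)=-6.0000
Confirm numerically:
  x=-5.181: |R|=0.89989 <1
  x=-4.736: |R|=0.83661 <1
  x=-3.384: |R|=0.59023 <1
  x=-2.905: |R|=0.47587 <1
  x=-6.565: |R|=1.05907 >1
  x=-6.459: |R|=1.04853 >1
  x=-6.206: |R|=1.02238 >1
Stable set (-6.0000, 0).

(-6.0000, 0).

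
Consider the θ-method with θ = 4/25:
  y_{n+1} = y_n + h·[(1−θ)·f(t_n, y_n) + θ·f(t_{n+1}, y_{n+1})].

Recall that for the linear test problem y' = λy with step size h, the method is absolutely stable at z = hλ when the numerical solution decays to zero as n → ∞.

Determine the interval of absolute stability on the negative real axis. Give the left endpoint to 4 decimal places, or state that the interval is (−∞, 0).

On y'=λy, z=hλ:
  y_{n+1} = y_n + z·[21/25·y_n + 4/25·y_{n+1}] ⇒ (1 − 4/25z)y_{n+1} = (1 + 21/25z)y_n
  so R(z) = (1 + 21/25z)/(1 − 4/25z).

Find x<0 with |R(x)|<1.
x=-1.22: |R|=0.0207
R=−1: 1+21/25x = −1+4/25x ⇒ -17/25x=2 ⇒ x=2/(-17/25)=-2.9412
Confirm numerically:
  x=-2.499: |R|=0.78520 <1
  x=-2.065: |R|=0.55216 <1
  x=-1.754: |R|=0.36963 <1
  x=-3.443: |R|=1.22003 >1
  x=-3.151: |R|=1.09486 >1
Interval (-2.9412, 0).

z∈(-2.9412,0).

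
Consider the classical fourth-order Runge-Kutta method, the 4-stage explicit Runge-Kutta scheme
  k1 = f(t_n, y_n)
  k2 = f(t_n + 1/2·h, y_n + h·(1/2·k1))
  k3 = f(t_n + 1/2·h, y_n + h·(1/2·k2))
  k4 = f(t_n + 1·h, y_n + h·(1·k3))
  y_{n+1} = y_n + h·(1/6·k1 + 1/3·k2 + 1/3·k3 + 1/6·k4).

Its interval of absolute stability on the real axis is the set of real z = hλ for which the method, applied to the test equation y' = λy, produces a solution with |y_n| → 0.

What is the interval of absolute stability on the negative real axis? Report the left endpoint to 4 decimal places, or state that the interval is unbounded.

With y'=λy (z=hλ):
  order 4, 4-stage ⇒ R(z)=1+z+z^2/2+z^3/6+z^4/24
  (e.g. R(-0.31)=0.73347, |R|=0.73347)

Solve |R(x)|<1 on ℝ⁻.
x=-0.31: |R|=0.7335
|R(-2.73)|=0.9198 |R(-2.02)|=0.3402 |R(-0.51)|=0.6008
Bisect:
  x_lo=-3.4394 |R|=2.5250  x_hi=-0.2849 |R|=0.7521
  mid=-1.86214 |R|=0.29646 →hi
  mid=-2.65078 |R|=0.81543 →hi
  mid=-3.04510 |R|=1.46777 →lo
  mid=-2.84794 |R|=1.09864 →lo
  mid=-2.74936 |R|=0.94716 →hi
  mid=-2.79865 |R|=1.02033 →lo
  mid=-2.77401 |R|=0.98312 →hi
  mid=-2.78633 |R|=1.00156 →lo
  mid=-2.78017 |R|=0.99230 →hi
  ...
  [-2.78537,-2.78517] ⇒ x*=-2.7853
So |R|<1 on (-2.7853, 0).

z∈(-2.7853,0).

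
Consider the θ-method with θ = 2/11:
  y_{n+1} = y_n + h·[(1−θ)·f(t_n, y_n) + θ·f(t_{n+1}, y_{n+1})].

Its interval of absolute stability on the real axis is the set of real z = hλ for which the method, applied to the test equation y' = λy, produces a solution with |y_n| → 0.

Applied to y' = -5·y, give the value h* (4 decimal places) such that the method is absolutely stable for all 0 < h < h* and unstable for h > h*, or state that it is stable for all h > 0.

(-3.1429,0); λ=-5 ⇒ h* = (22/7)/5 = 0.6286.

On y'=λy, z=hλ:
  y_{n+1} = y_n + z·[9/11·y_n + 2/11·y_{n+1}] ⇒ (1 − 2/11z)y_{n+1} = (1 + 9/11z)y_n
  so R(z) = (1 + 9/11z)/(1 − 2/11z).

Boundary: |R(x)|=1, x<0.
x=-1.45: |R|=0.1475
R=−1: 1+9/11x = −1+2/11x ⇒ -7/11x=2 ⇒ x=2/(-7/11)=-3.1429
Confirm numerically:
  x=-2.267: |R|=0.60532 <1
  x=-1.708: |R|=0.30327 <1
  x=-1.401: |R|=0.11658 <1
  x=-3.620: |R|=1.18311 >1
  x=-3.260: |R|=1.04680 >1
Interval (-3.1429, 0).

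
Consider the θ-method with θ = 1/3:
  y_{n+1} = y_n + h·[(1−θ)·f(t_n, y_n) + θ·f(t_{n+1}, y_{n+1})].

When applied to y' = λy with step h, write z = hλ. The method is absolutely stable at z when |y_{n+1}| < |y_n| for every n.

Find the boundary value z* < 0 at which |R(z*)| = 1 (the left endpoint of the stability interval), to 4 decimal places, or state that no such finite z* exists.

Set f=λy, z=hλ:
  y_{n+1} = y_n + z·[2/3·y_n + 1/3·y_{n+1}] ⇒ (1 − 1/3z)y_{n+1} = (1 + 2/3z)y_n
  Hence R(z) = (1 + 2/3z)/(1 − 1/3z).

Solve |R(x)|<1 on ℝ⁻.
x=-1.03: |R|=0.2333
R=−1: 1+2/3x = −1+1/3x ⇒ -1/3x=2 ⇒ x=2/(-1/3)=-6.0000
Confirm numerically:
  x=-5.410: |R|=0.92985 <1
  x=-4.744: |R|=0.83781 <1
  x=-3.933: |R|=0.70186 <1
  x=-6.445: |R|=1.04711 >1
  x=-6.411: |R|=1.04367 >1
Stable set (-6.0000, 0).

left endpoint -6.0000.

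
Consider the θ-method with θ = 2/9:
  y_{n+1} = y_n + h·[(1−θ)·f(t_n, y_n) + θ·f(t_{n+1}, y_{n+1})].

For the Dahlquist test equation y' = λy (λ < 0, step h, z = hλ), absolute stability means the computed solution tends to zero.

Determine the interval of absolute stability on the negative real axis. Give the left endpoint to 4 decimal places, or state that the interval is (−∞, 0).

z∈(-3.6000,0).

Test eqn y'=λy, z=hλ:
  y_{n+1} = y_n + z·[7/9·y_n + 2/9·y_{n+1}] ⇒ (1 − 2/9z)y_{n+1} = (1 + 7/9z)y_n
  so R(z) = (1 + 7/9z)/(1 − 2/9z).

Find x<0 with |R(x)|<1.
x=-1.12: |R|=0.1032
R=−1: 1+7/9x = −1+2/9x ⇒ -5/9x=2 ⇒ x=2/(-5/9)=-3.6000
Confirm numerically:
  x=-2.891: |R|=0.76018 <1
  x=-2.839: |R|=0.74077 <1
  x=-1.853: |R|=0.31253 <1
  x=-4.173: |R|=1.16517 >1
  x=-4.006: |R|=1.11933 >1
  x=-3.663: |R|=1.01929 >1
Interval (-3.6000, 0).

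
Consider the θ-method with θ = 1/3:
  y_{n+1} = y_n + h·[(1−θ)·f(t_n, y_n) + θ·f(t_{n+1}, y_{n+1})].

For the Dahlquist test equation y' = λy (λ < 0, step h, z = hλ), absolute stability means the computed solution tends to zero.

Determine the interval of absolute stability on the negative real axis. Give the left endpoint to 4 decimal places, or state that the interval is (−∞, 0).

(-6.0000, 0).

With y'=λy (z=hλ):
  y_{n+1} = y_n + z·[2/3·y_n + 1/3·y_{n+1}] ⇒ (1 − 1/3z)y_{n+1} = (1 + 2/3z)y_n
  Hence R(z) = (1 + 2/3z)/(1 − 1/3z).

Boundary: |R(x)|=1, x<0.
x=-1.35: |R|=0.0690
R=−1: 1+2/3x = −1+1/3x ⇒ -1/3x=2 ⇒ x=2/(-1/3)=-6.0000
Confirm numerically:
  x=-5.472: |R|=0.93768 <1
  x=-5.146: |R|=0.89516 <1
  x=-3.380: |R|=0.58934 <1
  x=-6.515: |R|=1.05413 >1
  x=-6.439: |R|=1.04651 >1
Stable set (-6.0000, 0).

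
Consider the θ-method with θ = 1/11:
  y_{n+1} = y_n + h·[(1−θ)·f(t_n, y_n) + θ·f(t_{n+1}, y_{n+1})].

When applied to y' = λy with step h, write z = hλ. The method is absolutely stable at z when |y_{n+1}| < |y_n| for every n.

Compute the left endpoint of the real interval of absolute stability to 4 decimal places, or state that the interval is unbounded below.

left endpoint -2.4444.

With y'=λy (z=hλ):
  y_{n+1} = y_n + z·[10/11·y_n + 1/11·y_{n+1}] ⇒ (1 − 1/11z)y_{n+1} = (1 + 10/11z)y_n
  Hence R(z) = (1 + 10/11z)/(1 − 1/11z).

Boundary: |R(x)|=1, x<0.
x=-0.98: |R|=0.1002
R=−1: 1+10/11x = −1+1/11x ⇒ -9/11x=2 ⇒ x=2/(-9/11)=-2.4444
Confirm numerically:
  x=-2.186: |R|=0.82360 <1
  x=-1.956: |R|=0.66070 <1
  x=-1.540: |R|=0.35088 <1
  x=-1.022: |R|=0.06488 <1
  x=-2.722: |R|=1.18204 >1
  x=-2.507: |R|=1.04168 >1
So |R|<1 on (-2.4444, 0).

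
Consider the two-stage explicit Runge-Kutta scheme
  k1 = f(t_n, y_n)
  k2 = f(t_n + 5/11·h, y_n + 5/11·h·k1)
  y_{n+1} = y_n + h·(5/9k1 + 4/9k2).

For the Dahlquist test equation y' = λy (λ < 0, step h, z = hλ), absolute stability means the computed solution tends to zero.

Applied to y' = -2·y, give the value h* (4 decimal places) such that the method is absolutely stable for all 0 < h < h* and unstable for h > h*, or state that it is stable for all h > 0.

(-4.9500,0); λ=-2 ⇒ h* = (99/20)/2 = 2.4750.

Set f=λy, z=hλ:
  k1=λy_n ⇒ h·k1=z·y_n;  k2=λ(1+5/11z)y_n ⇒ h·k2=z(1+5/11z)y_n
  y_{n+1}/y_n = 1 + 5/9z + 4/9z(1+5/11z) = 1 + z + 20/99z²
  R(z) = 1 + z + 20/99z².

Need |R(x)|<1, x<0.
x=-1.58: |R|=0.0757
R=1: x+20/99x²=0 ⇒ x=−99/20=-4.9500; min R=1−1/(4·20/99)=-0.2375>−1
Confirm numerically:
  x=-4.311: |R|=0.44349 <1
  x=-3.974: |R|=0.21644 <1
  x=-3.269: |R|=0.11014 <1
  x=-5.470: |R|=1.57463 >1
  x=-5.134: |R|=1.19084 >1
  x=-5.066: |R|=1.11872 >1
Stable set (-4.9500, 0).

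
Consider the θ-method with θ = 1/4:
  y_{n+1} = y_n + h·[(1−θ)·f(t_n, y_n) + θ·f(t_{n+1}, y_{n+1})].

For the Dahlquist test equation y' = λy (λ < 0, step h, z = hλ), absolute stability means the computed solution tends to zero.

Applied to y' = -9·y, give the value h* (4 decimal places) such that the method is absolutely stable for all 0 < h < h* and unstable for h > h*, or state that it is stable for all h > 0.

(-4.0000,0); λ=-9 ⇒ h* = (4)/9 = 0.4444.

Test eqn y'=λy, z=hλ:
  y_{n+1} = y_n + z·[3/4·y_n + 1/4·y_{n+1}] ⇒ (1 − 1/4z)y_{n+1} = (1 + 3/4z)y_n
  ⇒ R(z) = (1 + 3/4z)/(1 − 1/4z).

Find x<0 with |R(x)|<1.
x=-1.75: |R|=0.2174
R=−1: 1+3/4x = −1+1/4x ⇒ -1/2x=2 ⇒ x=2/(-1/2)=-4.0000
Confirm numerically:
  x=-3.623: |R|=0.90109 <1
  x=-3.369: |R|=0.82874 <1
  x=-2.343: |R|=0.47753 <1
  x=-4.530: |R|=1.12427 >1
  x=-4.115: |R|=1.02834 >1
Interval (-4.0000, 0).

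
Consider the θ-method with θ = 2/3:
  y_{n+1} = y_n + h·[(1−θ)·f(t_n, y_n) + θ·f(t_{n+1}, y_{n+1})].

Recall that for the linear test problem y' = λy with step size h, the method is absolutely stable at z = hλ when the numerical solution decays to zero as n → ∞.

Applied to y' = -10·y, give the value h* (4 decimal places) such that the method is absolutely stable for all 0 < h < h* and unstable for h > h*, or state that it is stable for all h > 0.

interval (−∞, 0). Any h>0 works for λ=-10.

With y'=λy (z=hλ):
  y_{n+1} = y_n + z·[1/3·y_n + 2/3·y_{n+1}] ⇒ (1 − 2/3z)y_{n+1} = (1 + 1/3z)y_n
  ⇒ R(z) = (1 + 1/3z)/(1 − 2/3z).

Find x<0 with |R(x)|<1.
x=-0.57: |R|=0.5870
x=-2: |R|=0.1429
x=-10: |R|=0.3043
x=-100: |R|=0.4778
θ=2/3≥1/2 ⇒ |1+1/3x|<|1−2/3x| ∀x<0 ⇒ interval (−∞,0).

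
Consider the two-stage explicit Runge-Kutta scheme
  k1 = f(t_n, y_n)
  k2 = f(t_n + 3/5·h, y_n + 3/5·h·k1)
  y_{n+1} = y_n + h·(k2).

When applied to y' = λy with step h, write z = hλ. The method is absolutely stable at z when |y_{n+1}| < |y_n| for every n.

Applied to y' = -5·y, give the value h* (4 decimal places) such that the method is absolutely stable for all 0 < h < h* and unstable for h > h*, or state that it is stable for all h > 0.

On y'=λy, z=hλ:
  k1=λy_n ⇒ h·k1=z·y_n;  k2=λ(1+3/5z)y_n ⇒ h·k2=z(1+3/5z)y_n
  y_{n+1}/y_n = 1 + z(1+3/5z) = 1 + z + 3/5z²
  R(z) = 1 + z + 3/5z².

Need |R(x)|<1, x<0.
x=-1.79: |R|=1.1325
R=1: x+3/5x²=0 ⇒ x=−5/3=-1.6667; min R=1−1/(4·3/5)=0.5833>−1
Confirm numerically:
  x=-1.447: |R|=0.80929 <1
  x=-1.125: |R|=0.63437 <1
  x=-0.794: |R|=0.58426 <1
  x=-2.151: |R|=1.62508 >1
  x=-1.945: |R|=1.32482 >1
  x=-1.869: |R|=1.22690 >1
So |R|<1 on (-1.6667, 0).

(-1.6667,0); λ=-5 ⇒ h* = (5/3)/5 = 0.3333.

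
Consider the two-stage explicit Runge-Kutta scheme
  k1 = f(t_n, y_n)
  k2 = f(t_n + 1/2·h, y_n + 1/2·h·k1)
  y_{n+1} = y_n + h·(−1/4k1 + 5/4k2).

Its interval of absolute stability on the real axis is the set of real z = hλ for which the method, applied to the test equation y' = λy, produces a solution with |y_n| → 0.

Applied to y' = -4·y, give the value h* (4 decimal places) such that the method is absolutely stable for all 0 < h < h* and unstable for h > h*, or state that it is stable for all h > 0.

(-1.6000,0); λ=-4 ⇒ h* = (8/5)/4 = 0.4000.

Test eqn y'=λy, z=hλ:
  k1=λy_n ⇒ h·k1=z·y_n;  k2=λ(1+1/2z)y_n ⇒ h·k2=z(1+1/2z)y_n
  y_{n+1}/y_n = 1 − 1/4z + 5/4z(1+1/2z) = 1 + z + 5/8z²
  R(z) = 1 + z + 5/8z².

Boundary: |R(x)|=1, x<0.
x=-1.54: |R|=0.9423
R=1: x+5/8x²=0 ⇒ x=−8/5=-1.6000; min R=1−1/(4·5/8)=0.6000>−1
Confirm numerically:
  x=-1.226: |R|=0.71342 <1
  x=-0.923: |R|=0.60946 <1
  x=-0.786: |R|=0.60012 <1
  x=-0.703: |R|=0.60588 <1
  x=-1.837: |R|=1.27211 >1
  x=-1.802: |R|=1.22750 >1
  x=-1.787: |R|=1.20886 >1
So |R|<1 on (-1.6000, 0).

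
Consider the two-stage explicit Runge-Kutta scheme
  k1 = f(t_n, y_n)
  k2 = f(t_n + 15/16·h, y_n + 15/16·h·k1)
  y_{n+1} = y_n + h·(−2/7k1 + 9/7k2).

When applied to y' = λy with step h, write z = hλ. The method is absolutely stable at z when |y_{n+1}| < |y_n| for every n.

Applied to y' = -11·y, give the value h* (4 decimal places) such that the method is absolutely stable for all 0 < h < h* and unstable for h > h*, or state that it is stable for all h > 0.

Test eqn y'=λy, z=hλ:
  k1=λy_n ⇒ h·k1=z·y_n;  k2=λ(1+15/16z)y_n ⇒ h·k2=z(1+15/16z)y_n
  y_{n+1}/y_n = 1 − 2/7z + 9/7z(1+15/16z) = 1 + z + 135/112z²
  Hence R(z) = 1 + z + 135/112z².

Solve |R(x)|<1 on ℝ⁻.
x=-1.74: |R|=2.9093
R=1: x+135/112x²=0 ⇒ x=−112/135=-0.8296; min R=1−1/(4·135/112)=0.7926>−1
Confirm numerically:
  x=-0.512: |R|=0.80398 <1
  x=-0.467: |R|=0.79588 <1
  x=-0.400: |R|=0.79286 <1
  x=-0.354: |R|=0.79705 <1
  x=-1.367: |R|=1.88544 >1
  x=-0.961: |R|=1.15217 >1
  x=-0.870: |R|=1.04233 >1
So |R|<1 on (-0.8296, 0).

(-0.8296,0); λ=-11 ⇒ h* = (112/135)/11 = 0.0754.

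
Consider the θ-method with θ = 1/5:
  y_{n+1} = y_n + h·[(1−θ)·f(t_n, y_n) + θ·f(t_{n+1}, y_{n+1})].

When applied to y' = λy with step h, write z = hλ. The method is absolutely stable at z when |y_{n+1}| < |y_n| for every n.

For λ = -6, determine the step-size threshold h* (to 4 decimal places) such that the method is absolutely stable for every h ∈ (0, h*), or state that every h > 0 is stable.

With y'=λy (z=hλ):
  y_{n+1} = y_n + z·[4/5·y_n + 1/5·y_{n+1}] ⇒ (1 − 1/5z)y_{n+1} = (1 + 4/5z)y_n
  so R(z) = (1 + 4/5z)/(1 − 1/5z).

Find x<0 with |R(x)|<1.
x=-1.13: |R|=0.0783
R=−1: 1+4/5x = −1+1/5x ⇒ -3/5x=2 ⇒ x=2/(-3/5)=-3.3333
Confirm numerically:
  x=-2.709: |R|=0.75704 <1
  x=-2.603: |R|=0.71182 <1
  x=-1.910: |R|=0.38205 <1
  x=-1.711: |R|=0.27477 <1
  x=-3.904: |R|=1.19227 >1
  x=-3.516: |R|=1.06435 >1
  x=-3.505: |R|=1.06055 >1
Interval (-3.3333, 0).

(-3.3333,0); λ=-6 ⇒ h* = (10/3)/6 = 0.5556.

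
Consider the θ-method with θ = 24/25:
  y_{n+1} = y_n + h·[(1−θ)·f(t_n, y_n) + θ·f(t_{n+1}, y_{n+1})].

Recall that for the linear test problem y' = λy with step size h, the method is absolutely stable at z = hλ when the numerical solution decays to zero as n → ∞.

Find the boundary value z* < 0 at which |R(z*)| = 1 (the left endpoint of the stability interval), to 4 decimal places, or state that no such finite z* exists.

Test eqn y'=λy, z=hλ:
  y_{n+1} = y_n + z·[1/25·y_n + 24/25·y_{n+1}] ⇒ (1 − 24/25z)y_{n+1} = (1 + 1/25z)y_n
  R(z) = (1 + 1/25z)/(1 − 24/25z).

Find x<0 with |R(x)|<1.
x=-1.23: |R|=0.4360
x=-2: |R|=0.3151
x=-10: |R|=0.0566
x=-100: |R|=0.0309
θ=24/25≥1/2 ⇒ |1+1/25x|<|1−24/25x| ∀x<0 ⇒ stable on all of ℝ⁻.

(−∞, 0) — no finite endpoint.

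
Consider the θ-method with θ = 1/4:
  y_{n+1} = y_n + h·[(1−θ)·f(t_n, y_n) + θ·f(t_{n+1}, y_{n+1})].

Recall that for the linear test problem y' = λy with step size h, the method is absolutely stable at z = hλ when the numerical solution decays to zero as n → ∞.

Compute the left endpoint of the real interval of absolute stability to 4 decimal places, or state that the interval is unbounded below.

left endpoint -4.0000.

With y'=λy (z=hλ):
  y_{n+1} = y_n + z·[3/4·y_n + 1/4·y_{n+1}] ⇒ (1 − 1/4z)y_{n+1} = (1 + 3/4z)y_n
  ⇒ R(z) = (1 + 3/4z)/(1 − 1/4z).

Find x<0 with |R(x)|<1.
x=-1.59: |R|=0.1377
R=−1: 1+3/4x = −1+1/4x ⇒ -1/2x=2 ⇒ x=2/(-1/2)=-4.0000
Confirm numerically:
  x=-2.985: |R|=0.70938 <1
  x=-2.516: |R|=0.54451 <1
  x=-2.222: |R|=0.42848 <1
  x=-2.122: |R|=0.38648 <1
  x=-4.301: |R|=1.07252 >1
  x=-4.035: |R|=1.00871 >1
So |R|<1 on (-4.0000, 0).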